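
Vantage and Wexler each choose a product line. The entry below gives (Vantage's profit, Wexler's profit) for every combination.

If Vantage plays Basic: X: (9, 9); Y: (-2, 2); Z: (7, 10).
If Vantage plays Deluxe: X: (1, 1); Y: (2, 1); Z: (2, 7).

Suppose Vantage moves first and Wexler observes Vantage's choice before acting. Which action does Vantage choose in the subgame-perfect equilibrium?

Basic

Wexler best-responds to each possible Vantage move:
- Basic: Wexler compares 9, 2, 10 and picks Z; Vantage would get 7.
- Deluxe: Wexler compares 1, 1, 7 and picks Z; Vantage would get 2.
Among 7, 2, the best is 7 at Basic. Subgame-perfect outcome: (Basic, Z) with payoffs (7, 10).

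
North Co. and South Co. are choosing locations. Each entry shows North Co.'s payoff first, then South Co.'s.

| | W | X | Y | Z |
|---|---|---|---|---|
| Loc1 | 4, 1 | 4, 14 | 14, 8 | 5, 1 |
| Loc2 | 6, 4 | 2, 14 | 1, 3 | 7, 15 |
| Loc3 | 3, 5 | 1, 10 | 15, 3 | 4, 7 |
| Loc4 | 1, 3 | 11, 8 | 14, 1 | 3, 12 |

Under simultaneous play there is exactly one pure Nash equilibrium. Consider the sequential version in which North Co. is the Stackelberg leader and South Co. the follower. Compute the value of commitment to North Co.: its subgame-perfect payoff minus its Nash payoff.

0

Solve by backward induction (North Co. leads).
- Loc1 → South Co. plays X (best of 1, 14, 8, 1); North Co. gets 4.
- Loc2 → South Co. plays Z (best of 4, 14, 3, 15); North Co. gets 7.
- Loc3 → South Co. plays X (best of 5, 10, 3, 7); North Co. gets 1.
- Loc4 → South Co. plays Z (best of 3, 8, 1, 12); North Co. gets 3.
Maximizing over 4, 7, 1, 3, North Co. chooses Loc2. Subgame-perfect outcome: (Loc2, Z) with payoffs (7, 15).
For the simultaneous game, intersect best replies.
North Co.'s best replies: W→Loc2; X→Loc4; Y→Loc3; Z→Loc2.
South Co.'s best replies: Loc1→X; Loc2→Z; Loc3→X; Loc4→Z.
Only (Loc2, Z) has each player best-responding; Nash payoffs (7, 15).
North Co.'s commitment gain: 7 − 7 = 0.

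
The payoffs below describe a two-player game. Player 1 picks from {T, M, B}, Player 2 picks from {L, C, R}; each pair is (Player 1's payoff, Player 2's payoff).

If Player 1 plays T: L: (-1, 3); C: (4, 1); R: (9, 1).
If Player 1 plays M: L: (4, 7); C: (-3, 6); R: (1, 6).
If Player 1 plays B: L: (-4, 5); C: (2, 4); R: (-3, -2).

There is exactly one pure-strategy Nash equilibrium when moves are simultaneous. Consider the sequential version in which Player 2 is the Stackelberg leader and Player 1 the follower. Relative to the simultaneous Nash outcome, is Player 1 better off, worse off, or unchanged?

Player 1 best-responds to each possible Player 2 move:
- L → Player 1 plays M (best of -1, 4, -4); Player 2 gets 7.
- C → Player 1 plays T (best of 4, -3, 2); Player 2 gets 1.
- R → Player 1 plays T (best of 9, 1, -3); Player 2 gets 1.
Player 2's induced payoffs are 7, 1, 1, so Player 2 commits to L. Subgame-perfect outcome: (M, L) with payoffs (4, 7).
Under simultaneous play:
Player 1's best replies: L→M; C→T; R→T.
Player 2's best replies: T→L; M→L; B→L.
Only (M, L) has each player best-responding; Nash payoffs (4, 7).
Player 1 earns 4 sequentially versus 4 at the Nash outcome: unchanged.

unchanged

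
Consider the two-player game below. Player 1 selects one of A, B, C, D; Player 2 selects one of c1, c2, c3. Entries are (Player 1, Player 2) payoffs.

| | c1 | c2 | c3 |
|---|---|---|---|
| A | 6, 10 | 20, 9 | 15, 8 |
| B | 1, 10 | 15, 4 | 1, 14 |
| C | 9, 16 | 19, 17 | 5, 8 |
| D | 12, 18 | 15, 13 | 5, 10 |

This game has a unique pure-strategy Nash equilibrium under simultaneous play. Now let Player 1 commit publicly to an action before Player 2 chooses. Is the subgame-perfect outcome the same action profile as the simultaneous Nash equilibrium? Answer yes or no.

Player 2 best-responds to each possible Player 1 move:
- A: BR = c1, leader payoff 6.
- B: BR = c3, leader payoff 1.
- C: BR = c2, leader payoff 19.
- D: BR = c1, leader payoff 12.
Maximizing over 6, 1, 19, 12, Player 1 chooses C. Subgame-perfect outcome: (C, c2) with payoffs (19, 17).
Under simultaneous play:
Player 1's best replies: c1→D; c2→A; c3→A.
Player 2's best replies: A→c1; B→c3; C→c2; D→c1.
Only (D, c1) has each player best-responding; Nash payoffs (12, 18).
Sequential outcome (C, c2) differs from the Nash profile (D, c1).

no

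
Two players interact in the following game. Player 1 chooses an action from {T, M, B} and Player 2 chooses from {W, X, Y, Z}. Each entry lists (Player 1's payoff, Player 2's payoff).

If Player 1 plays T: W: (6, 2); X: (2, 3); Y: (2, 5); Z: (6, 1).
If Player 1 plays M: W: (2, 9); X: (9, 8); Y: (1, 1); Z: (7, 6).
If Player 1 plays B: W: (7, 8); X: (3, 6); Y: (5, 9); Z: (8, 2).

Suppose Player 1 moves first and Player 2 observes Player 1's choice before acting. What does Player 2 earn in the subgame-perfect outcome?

9

Backward induction with Player 1 moving first.
- T: Player 2 compares 2, 3, 5, 1 and picks Y; Player 1 would get 2.
- M: Player 2 compares 9, 8, 1, 6 and picks W; Player 1 would get 2.
- B: Player 2 compares 8, 6, 9, 2 and picks Y; Player 1 would get 5.
Maximizing over 2, 2, 5, Player 1 chooses B. Subgame-perfect outcome: (B, Y) with payoffs (5, 9).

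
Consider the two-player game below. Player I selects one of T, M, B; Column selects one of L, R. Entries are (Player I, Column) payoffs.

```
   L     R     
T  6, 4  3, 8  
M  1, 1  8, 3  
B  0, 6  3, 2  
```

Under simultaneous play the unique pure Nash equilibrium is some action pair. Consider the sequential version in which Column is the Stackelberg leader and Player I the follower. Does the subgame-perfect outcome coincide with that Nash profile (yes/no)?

Solve by backward induction (Column leads).
- L: BR = T, leader payoff 4.
- R: BR = M, leader payoff 3.
Column's induced payoffs are 4, 3, so Column commits to L. Subgame-perfect outcome: (T, L) with payoffs (6, 4).
For the simultaneous game, intersect best replies.
Player I's best replies: L→T; R→M.
Column's best replies: T→R; M→R; B→L.
The unique mutual best reply is (M, R), giving (8, 3).
Sequential outcome (T, L) differs from the Nash profile (M, R).

no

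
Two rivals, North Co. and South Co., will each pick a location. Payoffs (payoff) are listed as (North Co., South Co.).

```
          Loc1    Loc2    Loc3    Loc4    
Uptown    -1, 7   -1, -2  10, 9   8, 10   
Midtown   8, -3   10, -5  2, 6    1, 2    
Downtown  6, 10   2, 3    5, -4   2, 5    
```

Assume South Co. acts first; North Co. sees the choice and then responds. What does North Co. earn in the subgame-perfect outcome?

8

Solve by backward induction (South Co. leads).
- Loc1: BR = Midtown, leader payoff -3.
- Loc2: BR = Midtown, leader payoff -5.
- Loc3: BR = Uptown, leader payoff 9.
- Loc4: BR = Uptown, leader payoff 10.
Among -3, -5, 9, 10, the best is 10 at Loc4. Subgame-perfect outcome: (Uptown, Loc4) with payoffs (8, 10).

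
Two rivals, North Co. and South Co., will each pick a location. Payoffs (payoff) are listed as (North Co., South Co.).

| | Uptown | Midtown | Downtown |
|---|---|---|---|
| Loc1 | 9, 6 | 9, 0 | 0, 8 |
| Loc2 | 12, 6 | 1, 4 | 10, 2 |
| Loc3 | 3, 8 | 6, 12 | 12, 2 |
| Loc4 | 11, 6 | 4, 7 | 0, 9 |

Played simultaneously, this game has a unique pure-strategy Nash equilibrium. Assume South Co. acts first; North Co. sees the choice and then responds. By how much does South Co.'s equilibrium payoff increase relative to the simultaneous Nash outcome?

Work backward from North Co.'s decision.
- Uptown: North Co. compares 9, 12, 3, 11 and picks Loc2; South Co. would get 6.
- Midtown: North Co. compares 9, 1, 6, 4 and picks Loc1; South Co. would get 0.
- Downtown: North Co. compares 0, 10, 12, 0 and picks Loc3; South Co. would get 2.
Among 6, 0, 2, the best is 6 at Uptown. Subgame-perfect outcome: (Loc2, Uptown) with payoffs (12, 6).
Now find the simultaneous Nash equilibrium.
North Co.'s best replies: Uptown→Loc2; Midtown→Loc1; Downtown→Loc3.
South Co.'s best replies: Loc1→Downtown; Loc2→Uptown; Loc3→Midtown; Loc4→Downtown.
The unique mutual best reply is (Loc2, Uptown), giving (12, 6).
South Co.'s commitment gain: 6 − 6 = 0.

0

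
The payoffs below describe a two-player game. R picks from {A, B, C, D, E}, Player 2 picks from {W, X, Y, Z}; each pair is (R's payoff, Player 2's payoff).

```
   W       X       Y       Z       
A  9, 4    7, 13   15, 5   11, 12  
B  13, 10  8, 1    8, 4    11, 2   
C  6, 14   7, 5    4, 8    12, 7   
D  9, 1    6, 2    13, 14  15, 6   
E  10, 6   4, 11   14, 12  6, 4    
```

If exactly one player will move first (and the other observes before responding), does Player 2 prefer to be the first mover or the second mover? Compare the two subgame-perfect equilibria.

If R leads: Player 2's best replies are A→X, B→W, C→W, D→Y, E→Y; R's induced payoffs 7, 13, 6, 13, 14; outcome (E, Y), payoffs (14, 12).
If Player 2 leads: R's best replies are W→B, X→B, Y→A, Z→D; Player 2's induced payoffs 10, 1, 5, 6; outcome (B, W), payoffs (13, 10).
Player 2 gets 10 moving first and 12 moving second, so Player 2 prefers to move second.

second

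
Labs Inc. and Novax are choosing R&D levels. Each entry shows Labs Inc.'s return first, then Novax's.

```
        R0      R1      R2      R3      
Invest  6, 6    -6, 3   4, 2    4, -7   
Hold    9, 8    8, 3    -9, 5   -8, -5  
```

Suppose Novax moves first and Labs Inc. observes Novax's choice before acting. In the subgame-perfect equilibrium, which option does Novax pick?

R0

Backward induction with Novax moving first.
- R0: BR = Hold, leader payoff 8.
- R1: BR = Hold, leader payoff 3.
- R2: BR = Invest, leader payoff 2.
- R3: BR = Invest, leader payoff -7.
Novax's induced payoffs are 8, 3, 2, -7, so Novax commits to R0. Subgame-perfect outcome: (Hold, R0) with payoffs (9, 8).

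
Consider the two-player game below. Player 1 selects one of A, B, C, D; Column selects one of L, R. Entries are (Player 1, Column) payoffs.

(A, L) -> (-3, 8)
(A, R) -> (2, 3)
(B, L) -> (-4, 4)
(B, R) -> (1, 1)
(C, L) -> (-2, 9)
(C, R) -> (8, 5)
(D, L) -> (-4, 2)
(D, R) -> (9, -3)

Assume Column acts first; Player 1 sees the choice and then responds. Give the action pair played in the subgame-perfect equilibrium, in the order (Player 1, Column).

Backward induction with Column moving first.
- L → Player 1 plays C (best of -3, -4, -2, -4); Column gets 9.
- R → Player 1 plays D (best of 2, 1, 8, 9); Column gets -3.
Maximizing over 9, -3, Column chooses L. Subgame-perfect outcome: (C, L) with payoffs (-2, 9).

(C, L)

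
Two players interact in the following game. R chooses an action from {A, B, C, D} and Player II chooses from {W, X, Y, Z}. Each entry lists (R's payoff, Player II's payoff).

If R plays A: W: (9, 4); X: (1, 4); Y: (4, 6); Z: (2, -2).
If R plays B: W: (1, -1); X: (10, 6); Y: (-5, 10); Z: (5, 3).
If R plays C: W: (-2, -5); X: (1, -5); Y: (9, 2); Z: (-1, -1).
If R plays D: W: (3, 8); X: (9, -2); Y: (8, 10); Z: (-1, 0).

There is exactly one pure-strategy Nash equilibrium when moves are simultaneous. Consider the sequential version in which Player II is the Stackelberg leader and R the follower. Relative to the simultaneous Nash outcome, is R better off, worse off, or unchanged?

better off

Solve by backward induction (Player II leads).
- W: R compares 9, 1, -2, 3 and picks A; Player II would get 4.
- X: R compares 1, 10, 1, 9 and picks B; Player II would get 6.
- Y: R compares 4, -5, 9, 8 and picks C; Player II would get 2.
- Z: R compares 2, 5, -1, -1 and picks B; Player II would get 3.
Player II's induced payoffs are 4, 6, 2, 3, so Player II commits to X. Subgame-perfect outcome: (B, X) with payoffs (10, 6).
For the simultaneous game, intersect best replies.
R's best replies: W→A; X→B; Y→C; Z→B.
Player II's best replies: A→Y; B→Y; C→Y; D→Y.
The unique mutual best reply is (C, Y), giving (9, 2).
R earns 10 sequentially versus 9 at the Nash outcome: better off.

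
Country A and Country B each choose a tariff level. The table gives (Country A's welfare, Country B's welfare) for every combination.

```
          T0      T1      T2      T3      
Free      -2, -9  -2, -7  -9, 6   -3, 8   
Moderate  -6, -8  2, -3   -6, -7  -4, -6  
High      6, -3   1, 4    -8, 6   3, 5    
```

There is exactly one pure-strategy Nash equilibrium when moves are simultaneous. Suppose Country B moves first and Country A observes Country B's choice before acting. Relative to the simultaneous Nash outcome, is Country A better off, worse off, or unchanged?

Work backward from Country A's decision.
- T0: Country A compares -2, -6, 6 and picks High; Country B would get -3.
- T1: Country A compares -2, 2, 1 and picks Moderate; Country B would get -3.
- T2: Country A compares -9, -6, -8 and picks Moderate; Country B would get -7.
- T3: Country A compares -3, -4, 3 and picks High; Country B would get 5.
Among -3, -3, -7, 5, the best is 5 at T3. Subgame-perfect outcome: (High, T3) with payoffs (3, 5).
For the simultaneous game, intersect best replies.
Country A's best replies: T0→High; T1→Moderate; T2→Moderate; T3→High.
Country B's best replies: Free→T3; Moderate→T1; High→T2.
The unique mutual best reply is (Moderate, T1), giving (2, -3).
Country A earns 3 sequentially versus 2 at the Nash outcome: better off.

better off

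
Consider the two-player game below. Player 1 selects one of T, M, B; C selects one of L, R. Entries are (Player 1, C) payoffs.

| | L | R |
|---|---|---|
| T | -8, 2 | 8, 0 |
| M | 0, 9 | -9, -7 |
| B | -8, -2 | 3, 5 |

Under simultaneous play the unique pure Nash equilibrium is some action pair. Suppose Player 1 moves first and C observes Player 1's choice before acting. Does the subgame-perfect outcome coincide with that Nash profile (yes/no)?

no

C best-responds to each possible Player 1 move:
- T: BR = L, leader payoff -8.
- M: BR = L, leader payoff 0.
- B: BR = R, leader payoff 3.
Among -8, 0, 3, the best is 3 at B. Subgame-perfect outcome: (B, R) with payoffs (3, 5).
For the simultaneous game, intersect best replies.
Player 1's best replies: L→M; R→T.
C's best replies: T→L; M→L; B→R.
Only (M, L) has each player best-responding; Nash payoffs (0, 9).
Sequential outcome (B, R) differs from the Nash profile (M, L).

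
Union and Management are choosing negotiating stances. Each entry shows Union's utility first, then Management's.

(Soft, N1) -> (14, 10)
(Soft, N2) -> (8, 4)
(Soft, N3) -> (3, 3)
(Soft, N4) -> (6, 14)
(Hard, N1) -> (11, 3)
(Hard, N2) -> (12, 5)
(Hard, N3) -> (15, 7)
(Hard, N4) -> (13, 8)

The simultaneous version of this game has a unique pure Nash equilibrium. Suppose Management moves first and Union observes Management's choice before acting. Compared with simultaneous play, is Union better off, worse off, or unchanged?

Work backward from Union's decision.
- N1 → Union plays Soft (best of 14, 11); Management gets 10.
- N2 → Union plays Hard (best of 8, 12); Management gets 5.
- N3 → Union plays Hard (best of 3, 15); Management gets 7.
- N4 → Union plays Hard (best of 6, 13); Management gets 8.
Maximizing over 10, 5, 7, 8, Management chooses N1. Subgame-perfect outcome: (Soft, N1) with payoffs (14, 10).
Now find the simultaneous Nash equilibrium.
Union's best replies: N1→Soft; N2→Hard; N3→Hard; N4→Hard.
Management's best replies: Soft→N4; Hard→N4.
The unique mutual best reply is (Hard, N4), giving (13, 8).
Union earns 14 sequentially versus 13 at the Nash outcome: better off.

better off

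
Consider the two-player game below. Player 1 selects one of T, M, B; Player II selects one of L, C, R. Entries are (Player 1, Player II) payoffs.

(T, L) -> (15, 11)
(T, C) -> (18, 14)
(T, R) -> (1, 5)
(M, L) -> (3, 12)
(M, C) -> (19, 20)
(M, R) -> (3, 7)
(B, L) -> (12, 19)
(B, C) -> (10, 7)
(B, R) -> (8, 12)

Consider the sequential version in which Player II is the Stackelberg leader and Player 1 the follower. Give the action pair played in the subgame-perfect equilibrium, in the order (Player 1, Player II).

Backward induction with Player II moving first.
- L: BR = T, leader payoff 11.
- C: BR = M, leader payoff 20.
- R: BR = B, leader payoff 12.
Among 11, 20, 12, the best is 20 at C. Subgame-perfect outcome: (M, C) with payoffs (19, 20).

(M, C)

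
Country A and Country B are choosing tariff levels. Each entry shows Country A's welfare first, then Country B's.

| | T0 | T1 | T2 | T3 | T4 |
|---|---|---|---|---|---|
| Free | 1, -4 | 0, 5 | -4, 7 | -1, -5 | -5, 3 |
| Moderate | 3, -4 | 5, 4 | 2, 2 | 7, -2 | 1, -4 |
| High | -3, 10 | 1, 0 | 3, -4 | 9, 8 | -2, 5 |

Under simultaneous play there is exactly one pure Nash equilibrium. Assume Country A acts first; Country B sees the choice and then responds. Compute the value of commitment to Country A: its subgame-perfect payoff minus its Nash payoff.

0

Country B best-responds to each possible Country A move:
- Free → Country B plays T2 (best of -4, 5, 7, -5, 3); Country A gets -4.
- Moderate → Country B plays T1 (best of -4, 4, 2, -2, -4); Country A gets 5.
- High → Country B plays T0 (best of 10, 0, -4, 8, 5); Country A gets -3.
Among -4, 5, -3, the best is 5 at Moderate. Subgame-perfect outcome: (Moderate, T1) with payoffs (5, 4).
Under simultaneous play:
Country A's best replies: T0→Moderate; T1→Moderate; T2→High; T3→High; T4→Moderate.
Country B's best replies: Free→T2; Moderate→T1; High→T0.
Only (Moderate, T1) has each player best-responding; Nash payoffs (5, 4).
Country A's commitment gain: 5 − 5 = 0.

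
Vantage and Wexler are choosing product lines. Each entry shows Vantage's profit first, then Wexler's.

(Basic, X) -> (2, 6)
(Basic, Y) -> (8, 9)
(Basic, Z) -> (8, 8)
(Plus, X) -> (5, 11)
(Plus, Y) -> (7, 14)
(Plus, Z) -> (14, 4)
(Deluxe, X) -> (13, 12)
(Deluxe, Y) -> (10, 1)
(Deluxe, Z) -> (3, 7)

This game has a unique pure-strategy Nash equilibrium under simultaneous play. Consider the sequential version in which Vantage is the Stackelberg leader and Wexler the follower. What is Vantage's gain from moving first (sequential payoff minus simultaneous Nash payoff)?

0

Wexler best-responds to each possible Vantage move:
- Basic → Wexler plays Y (best of 6, 9, 8); Vantage gets 8.
- Plus → Wexler plays Y (best of 11, 14, 4); Vantage gets 7.
- Deluxe → Wexler plays X (best of 12, 1, 7); Vantage gets 13.
Vantage's induced payoffs are 8, 7, 13, so Vantage commits to Deluxe. Subgame-perfect outcome: (Deluxe, X) with payoffs (13, 12).
For the simultaneous game, intersect best replies.
Vantage's best replies: X→Deluxe; Y→Deluxe; Z→Plus.
Wexler's best replies: Basic→Y; Plus→Y; Deluxe→X.
Only (Deluxe, X) has each player best-responding; Nash payoffs (13, 12).
Vantage's commitment gain: 13 − 13 = 0.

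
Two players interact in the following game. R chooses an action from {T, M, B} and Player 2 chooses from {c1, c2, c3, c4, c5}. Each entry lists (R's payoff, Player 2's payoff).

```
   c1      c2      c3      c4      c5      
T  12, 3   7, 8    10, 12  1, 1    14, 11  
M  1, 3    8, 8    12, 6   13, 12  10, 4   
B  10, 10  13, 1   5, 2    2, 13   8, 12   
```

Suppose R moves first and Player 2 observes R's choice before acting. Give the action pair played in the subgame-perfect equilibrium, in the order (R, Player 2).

(M, c4)

Backward induction with R moving first.
- T: Player 2 compares 3, 8, 12, 1, 11 and picks c3; R would get 10.
- M: Player 2 compares 3, 8, 6, 12, 4 and picks c4; R would get 13.
- B: Player 2 compares 10, 1, 2, 13, 12 and picks c4; R would get 2.
Among 10, 13, 2, the best is 13 at M. Subgame-perfect outcome: (M, c4) with payoffs (13, 12).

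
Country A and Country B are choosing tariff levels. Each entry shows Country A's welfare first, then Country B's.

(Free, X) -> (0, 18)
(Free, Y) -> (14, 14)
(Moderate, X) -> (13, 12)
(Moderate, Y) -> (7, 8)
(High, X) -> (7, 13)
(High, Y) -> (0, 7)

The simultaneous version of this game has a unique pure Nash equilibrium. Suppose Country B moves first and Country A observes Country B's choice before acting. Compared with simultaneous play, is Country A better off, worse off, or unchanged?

better off

Backward induction with Country B moving first.
- X: Country A compares 0, 13, 7 and picks Moderate; Country B would get 12.
- Y: Country A compares 14, 7, 0 and picks Free; Country B would get 14.
Among 12, 14, the best is 14 at Y. Subgame-perfect outcome: (Free, Y) with payoffs (14, 14).
For the simultaneous game, intersect best replies.
Country A's best replies: X→Moderate; Y→Free.
Country B's best replies: Free→X; Moderate→X; High→X.
Only (Moderate, X) has each player best-responding; Nash payoffs (13, 12).
Country A earns 14 sequentially versus 13 at the Nash outcome: better off.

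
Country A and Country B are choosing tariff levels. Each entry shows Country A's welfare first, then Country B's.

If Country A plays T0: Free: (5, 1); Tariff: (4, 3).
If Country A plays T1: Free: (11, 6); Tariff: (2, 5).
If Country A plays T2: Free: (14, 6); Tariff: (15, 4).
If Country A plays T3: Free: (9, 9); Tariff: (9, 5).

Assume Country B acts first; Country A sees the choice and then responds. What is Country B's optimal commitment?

Free

Work backward from Country A's decision.
- Free: BR = T2, leader payoff 6.
- Tariff: BR = T2, leader payoff 4.
Maximizing over 6, 4, Country B chooses Free. Subgame-perfect outcome: (T2, Free) with payoffs (14, 6).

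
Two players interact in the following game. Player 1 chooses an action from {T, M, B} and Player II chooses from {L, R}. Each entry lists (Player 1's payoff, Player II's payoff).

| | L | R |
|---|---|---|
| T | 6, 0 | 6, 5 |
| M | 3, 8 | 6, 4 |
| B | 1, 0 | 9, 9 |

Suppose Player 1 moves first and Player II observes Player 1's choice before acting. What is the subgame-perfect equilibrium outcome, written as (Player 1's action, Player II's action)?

Backward induction with Player 1 moving first.
- T: Player II compares 0, 5 and picks R; Player 1 would get 6.
- M: Player II compares 8, 4 and picks L; Player 1 would get 3.
- B: Player II compares 0, 9 and picks R; Player 1 would get 9.
Maximizing over 6, 3, 9, Player 1 chooses B. Subgame-perfect outcome: (B, R) with payoffs (9, 9).

(B, R)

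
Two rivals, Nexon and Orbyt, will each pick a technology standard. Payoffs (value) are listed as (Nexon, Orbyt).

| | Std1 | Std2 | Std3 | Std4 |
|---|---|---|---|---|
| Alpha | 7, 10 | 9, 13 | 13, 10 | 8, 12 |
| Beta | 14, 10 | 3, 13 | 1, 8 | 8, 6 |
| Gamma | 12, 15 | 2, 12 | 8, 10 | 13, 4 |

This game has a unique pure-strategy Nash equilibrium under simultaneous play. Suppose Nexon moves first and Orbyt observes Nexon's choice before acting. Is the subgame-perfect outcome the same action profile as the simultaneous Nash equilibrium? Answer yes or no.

no

Orbyt best-responds to each possible Nexon move:
- Alpha: Orbyt compares 10, 13, 10, 12 and picks Std2; Nexon would get 9.
- Beta: Orbyt compares 10, 13, 8, 6 and picks Std2; Nexon would get 3.
- Gamma: Orbyt compares 15, 12, 10, 4 and picks Std1; Nexon would get 12.
Maximizing over 9, 3, 12, Nexon chooses Gamma. Subgame-perfect outcome: (Gamma, Std1) with payoffs (12, 15).
For the simultaneous game, intersect best replies.
Nexon's best replies: Std1→Beta; Std2→Alpha; Std3→Alpha; Std4→Gamma.
Orbyt's best replies: Alpha→Std2; Beta→Std2; Gamma→Std1.
The unique mutual best reply is (Alpha, Std2), giving (9, 13).
Sequential outcome (Gamma, Std1) differs from the Nash profile (Alpha, Std2).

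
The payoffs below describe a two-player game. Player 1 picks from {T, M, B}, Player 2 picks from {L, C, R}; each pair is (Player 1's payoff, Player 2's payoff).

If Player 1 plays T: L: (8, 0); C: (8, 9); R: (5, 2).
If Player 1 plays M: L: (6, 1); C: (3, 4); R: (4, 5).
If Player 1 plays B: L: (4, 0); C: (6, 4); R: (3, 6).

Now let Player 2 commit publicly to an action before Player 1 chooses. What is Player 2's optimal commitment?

C

Solve by backward induction (Player 2 leads).
- L: Player 1 compares 8, 6, 4 and picks T; Player 2 would get 0.
- C: Player 1 compares 8, 3, 6 and picks T; Player 2 would get 9.
- R: Player 1 compares 5, 4, 3 and picks T; Player 2 would get 2.
Maximizing over 0, 9, 2, Player 2 chooses C. Subgame-perfect outcome: (T, C) with payoffs (8, 9).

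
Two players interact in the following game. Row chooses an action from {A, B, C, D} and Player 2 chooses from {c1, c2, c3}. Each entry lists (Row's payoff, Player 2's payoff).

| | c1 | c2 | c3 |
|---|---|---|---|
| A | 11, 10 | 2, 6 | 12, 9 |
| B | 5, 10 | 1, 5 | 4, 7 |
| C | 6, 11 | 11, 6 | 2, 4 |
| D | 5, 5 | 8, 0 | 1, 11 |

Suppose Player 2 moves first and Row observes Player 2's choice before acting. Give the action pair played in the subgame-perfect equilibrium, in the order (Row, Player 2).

Work backward from Row's decision.
- c1: Row compares 11, 5, 6, 5 and picks A; Player 2 would get 10.
- c2: Row compares 2, 1, 11, 8 and picks C; Player 2 would get 6.
- c3: Row compares 12, 4, 2, 1 and picks A; Player 2 would get 9.
Among 10, 6, 9, the best is 10 at c1. Subgame-perfect outcome: (A, c1) with payoffs (11, 10).

(A, c1)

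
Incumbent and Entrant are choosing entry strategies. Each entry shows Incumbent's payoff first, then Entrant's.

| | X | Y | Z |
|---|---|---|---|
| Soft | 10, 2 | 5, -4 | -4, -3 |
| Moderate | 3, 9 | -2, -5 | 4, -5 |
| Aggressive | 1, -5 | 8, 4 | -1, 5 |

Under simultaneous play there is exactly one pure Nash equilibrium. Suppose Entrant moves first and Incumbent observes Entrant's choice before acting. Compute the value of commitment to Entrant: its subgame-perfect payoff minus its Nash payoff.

Incumbent best-responds to each possible Entrant move:
- X → Incumbent plays Soft (best of 10, 3, 1); Entrant gets 2.
- Y → Incumbent plays Aggressive (best of 5, -2, 8); Entrant gets 4.
- Z → Incumbent plays Moderate (best of -4, 4, -1); Entrant gets -5.
Among 2, 4, -5, the best is 4 at Y. Subgame-perfect outcome: (Aggressive, Y) with payoffs (8, 4).
Under simultaneous play:
Incumbent's best replies: X→Soft; Y→Aggressive; Z→Moderate.
Entrant's best replies: Soft→X; Moderate→X; Aggressive→Z.
Only (Soft, X) has each player best-responding; Nash payoffs (10, 2).
Entrant's commitment gain: 4 − 2 = 2.

2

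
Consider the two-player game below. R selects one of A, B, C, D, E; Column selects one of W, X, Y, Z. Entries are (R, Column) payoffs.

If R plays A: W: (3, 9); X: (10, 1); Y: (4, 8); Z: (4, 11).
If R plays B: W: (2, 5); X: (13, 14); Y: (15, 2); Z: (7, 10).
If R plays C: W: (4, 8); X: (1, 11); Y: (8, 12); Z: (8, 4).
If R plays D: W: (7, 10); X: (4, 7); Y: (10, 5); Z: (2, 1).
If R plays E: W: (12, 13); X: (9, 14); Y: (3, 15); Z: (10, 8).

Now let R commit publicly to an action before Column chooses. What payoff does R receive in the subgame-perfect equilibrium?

13

Column best-responds to each possible R move:
- A → Column plays Z (best of 9, 1, 8, 11); R gets 4.
- B → Column plays X (best of 5, 14, 2, 10); R gets 13.
- C → Column plays Y (best of 8, 11, 12, 4); R gets 8.
- D → Column plays W (best of 10, 7, 5, 1); R gets 7.
- E → Column plays Y (best of 13, 14, 15, 8); R gets 3.
R's induced payoffs are 4, 13, 8, 7, 3, so R commits to B. Subgame-perfect outcome: (B, X) with payoffs (13, 14).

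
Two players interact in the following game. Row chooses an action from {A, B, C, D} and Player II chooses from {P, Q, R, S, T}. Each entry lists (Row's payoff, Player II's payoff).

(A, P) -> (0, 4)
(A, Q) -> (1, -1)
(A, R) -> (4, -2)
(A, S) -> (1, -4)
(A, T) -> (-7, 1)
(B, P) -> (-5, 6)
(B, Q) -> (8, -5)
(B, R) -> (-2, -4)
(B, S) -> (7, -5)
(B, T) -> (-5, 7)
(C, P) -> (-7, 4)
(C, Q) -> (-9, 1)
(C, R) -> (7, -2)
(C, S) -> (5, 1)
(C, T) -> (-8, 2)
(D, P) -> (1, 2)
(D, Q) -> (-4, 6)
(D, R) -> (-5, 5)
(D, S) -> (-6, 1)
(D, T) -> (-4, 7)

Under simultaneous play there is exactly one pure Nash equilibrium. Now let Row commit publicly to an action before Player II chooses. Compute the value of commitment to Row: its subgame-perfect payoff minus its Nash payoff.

Player II best-responds to each possible Row move:
- A → Player II plays P (best of 4, -1, -2, -4, 1); Row gets 0.
- B → Player II plays T (best of 6, -5, -4, -5, 7); Row gets -5.
- C → Player II plays P (best of 4, 1, -2, 1, 2); Row gets -7.
- D → Player II plays T (best of 2, 6, 5, 1, 7); Row gets -4.
Maximizing over 0, -5, -7, -4, Row chooses A. Subgame-perfect outcome: (A, P) with payoffs (0, 4).
Under simultaneous play:
Row's best replies: P→D; Q→B; R→C; S→B; T→D.
Player II's best replies: A→P; B→T; C→P; D→T.
Only (D, T) has each player best-responding; Nash payoffs (-4, 7).
Row's commitment gain: 0 − -4 = 4.

4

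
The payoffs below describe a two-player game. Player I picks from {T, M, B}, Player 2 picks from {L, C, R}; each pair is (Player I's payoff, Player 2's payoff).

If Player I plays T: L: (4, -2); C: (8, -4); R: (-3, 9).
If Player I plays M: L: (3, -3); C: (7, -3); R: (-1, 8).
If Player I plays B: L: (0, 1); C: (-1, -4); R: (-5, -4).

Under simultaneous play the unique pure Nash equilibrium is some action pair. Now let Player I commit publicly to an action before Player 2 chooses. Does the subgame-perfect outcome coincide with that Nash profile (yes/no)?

Solve by backward induction (Player I leads).
- T: Player 2 compares -2, -4, 9 and picks R; Player I would get -3.
- M: Player 2 compares -3, -3, 8 and picks R; Player I would get -1.
- B: Player 2 compares 1, -4, -4 and picks L; Player I would get 0.
Player I's induced payoffs are -3, -1, 0, so Player I commits to B. Subgame-perfect outcome: (B, L) with payoffs (0, 1).
Under simultaneous play:
Player I's best replies: L→T; C→T; R→M.
Player 2's best replies: T→R; M→R; B→L.
Only (M, R) has each player best-responding; Nash payoffs (-1, 8).
Sequential outcome (B, L) differs from the Nash profile (M, R).

no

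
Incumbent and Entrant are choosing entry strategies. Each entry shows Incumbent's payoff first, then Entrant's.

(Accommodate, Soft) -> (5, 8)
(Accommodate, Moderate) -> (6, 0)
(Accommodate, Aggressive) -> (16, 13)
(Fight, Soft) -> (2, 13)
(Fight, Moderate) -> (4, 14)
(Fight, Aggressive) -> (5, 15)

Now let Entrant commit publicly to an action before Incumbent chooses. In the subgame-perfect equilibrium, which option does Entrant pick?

Solve by backward induction (Entrant leads).
- Soft: Incumbent compares 5, 2 and picks Accommodate; Entrant would get 8.
- Moderate: Incumbent compares 6, 4 and picks Accommodate; Entrant would get 0.
- Aggressive: Incumbent compares 16, 5 and picks Accommodate; Entrant would get 13.
Among 8, 0, 13, the best is 13 at Aggressive. Subgame-perfect outcome: (Accommodate, Aggressive) with payoffs (16, 13).

Aggressive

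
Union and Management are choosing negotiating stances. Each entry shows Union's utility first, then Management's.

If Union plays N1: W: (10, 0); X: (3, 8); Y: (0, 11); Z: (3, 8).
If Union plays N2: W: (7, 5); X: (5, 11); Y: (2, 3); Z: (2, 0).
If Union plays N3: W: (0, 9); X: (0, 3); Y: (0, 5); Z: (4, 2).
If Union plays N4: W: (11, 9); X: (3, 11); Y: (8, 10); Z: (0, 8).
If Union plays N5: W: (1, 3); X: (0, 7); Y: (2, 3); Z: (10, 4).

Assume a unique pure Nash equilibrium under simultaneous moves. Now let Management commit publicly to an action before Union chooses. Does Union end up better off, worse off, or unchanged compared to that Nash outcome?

unchanged

Work backward from Union's decision.
- W: Union compares 10, 7, 0, 11, 1 and picks N4; Management would get 9.
- X: Union compares 3, 5, 0, 3, 0 and picks N2; Management would get 11.
- Y: Union compares 0, 2, 0, 8, 2 and picks N4; Management would get 10.
- Z: Union compares 3, 2, 4, 0, 10 and picks N5; Management would get 4.
Management's induced payoffs are 9, 11, 10, 4, so Management commits to X. Subgame-perfect outcome: (N2, X) with payoffs (5, 11).
Now find the simultaneous Nash equilibrium.
Union's best replies: W→N4; X→N2; Y→N4; Z→N5.
Management's best replies: N1→Y; N2→X; N3→W; N4→X; N5→X.
Only (N2, X) has each player best-responding; Nash payoffs (5, 11).
Union earns 5 sequentially versus 5 at the Nash outcome: unchanged.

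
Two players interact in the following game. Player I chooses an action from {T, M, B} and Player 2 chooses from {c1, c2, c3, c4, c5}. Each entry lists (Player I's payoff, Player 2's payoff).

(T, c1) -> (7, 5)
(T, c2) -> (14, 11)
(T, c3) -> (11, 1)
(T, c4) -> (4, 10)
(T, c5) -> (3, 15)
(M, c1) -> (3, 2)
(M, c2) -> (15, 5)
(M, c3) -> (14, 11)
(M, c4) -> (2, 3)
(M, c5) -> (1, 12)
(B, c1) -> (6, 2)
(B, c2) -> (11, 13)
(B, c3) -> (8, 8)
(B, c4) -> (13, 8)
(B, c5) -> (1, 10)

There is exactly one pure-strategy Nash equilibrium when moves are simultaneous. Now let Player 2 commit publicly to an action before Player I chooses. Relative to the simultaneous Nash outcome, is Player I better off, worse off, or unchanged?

Solve by backward induction (Player 2 leads).
- c1 → Player I plays T (best of 7, 3, 6); Player 2 gets 5.
- c2 → Player I plays M (best of 14, 15, 11); Player 2 gets 5.
- c3 → Player I plays M (best of 11, 14, 8); Player 2 gets 11.
- c4 → Player I plays B (best of 4, 2, 13); Player 2 gets 8.
- c5 → Player I plays T (best of 3, 1, 1); Player 2 gets 15.
Player 2's induced payoffs are 5, 5, 11, 8, 15, so Player 2 commits to c5. Subgame-perfect outcome: (T, c5) with payoffs (3, 15).
Now find the simultaneous Nash equilibrium.
Player I's best replies: c1→T; c2→M; c3→M; c4→B; c5→T.
Player 2's best replies: T→c5; M→c5; B→c2.
Only (T, c5) has each player best-responding; Nash payoffs (3, 15).
Player I earns 3 sequentially versus 3 at the Nash outcome: unchanged.

unchanged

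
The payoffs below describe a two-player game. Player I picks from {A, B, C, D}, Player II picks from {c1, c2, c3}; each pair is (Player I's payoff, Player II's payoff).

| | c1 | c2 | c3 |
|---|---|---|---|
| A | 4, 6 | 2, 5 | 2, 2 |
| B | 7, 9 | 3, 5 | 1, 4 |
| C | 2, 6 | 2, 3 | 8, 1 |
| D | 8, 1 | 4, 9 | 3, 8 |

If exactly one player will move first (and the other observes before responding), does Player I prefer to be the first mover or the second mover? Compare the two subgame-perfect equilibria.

If Player I leads: Player II's best replies are A→c1, B→c1, C→c1, D→c2; Player I's induced payoffs 4, 7, 2, 4; outcome (B, c1), payoffs (7, 9).
If Player II leads: Player I's best replies are c1→D, c2→D, c3→C; Player II's induced payoffs 1, 9, 1; outcome (D, c2), payoffs (4, 9).
Player I gets 7 moving first and 4 moving second, so Player I prefers to move first.

first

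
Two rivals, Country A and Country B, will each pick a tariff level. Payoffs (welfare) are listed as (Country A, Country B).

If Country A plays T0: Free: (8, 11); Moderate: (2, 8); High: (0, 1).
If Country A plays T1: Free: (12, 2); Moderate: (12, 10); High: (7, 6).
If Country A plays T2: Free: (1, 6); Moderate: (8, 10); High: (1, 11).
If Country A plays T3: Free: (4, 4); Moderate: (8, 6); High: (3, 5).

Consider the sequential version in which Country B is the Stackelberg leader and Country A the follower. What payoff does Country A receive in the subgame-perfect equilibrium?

Backward induction with Country B moving first.
- Free: BR = T1, leader payoff 2.
- Moderate: BR = T1, leader payoff 10.
- High: BR = T1, leader payoff 6.
Country B's induced payoffs are 2, 10, 6, so Country B commits to Moderate. Subgame-perfect outcome: (T1, Moderate) with payoffs (12, 10).

12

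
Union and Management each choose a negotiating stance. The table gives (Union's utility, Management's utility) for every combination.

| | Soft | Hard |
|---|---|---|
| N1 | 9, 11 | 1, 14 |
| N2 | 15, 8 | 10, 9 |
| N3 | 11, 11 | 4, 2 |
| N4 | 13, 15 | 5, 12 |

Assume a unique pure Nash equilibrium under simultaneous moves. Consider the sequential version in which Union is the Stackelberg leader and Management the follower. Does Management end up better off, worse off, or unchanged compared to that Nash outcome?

better off

Backward induction with Union moving first.
- N1: BR = Hard, leader payoff 1.
- N2: BR = Hard, leader payoff 10.
- N3: BR = Soft, leader payoff 11.
- N4: BR = Soft, leader payoff 13.
Union's induced payoffs are 1, 10, 11, 13, so Union commits to N4. Subgame-perfect outcome: (N4, Soft) with payoffs (13, 15).
For the simultaneous game, intersect best replies.
Union's best replies: Soft→N2; Hard→N2.
Management's best replies: N1→Hard; N2→Hard; N3→Soft; N4→Soft.
The unique mutual best reply is (N2, Hard), giving (10, 9).
Management earns 15 sequentially versus 9 at the Nash outcome: better off.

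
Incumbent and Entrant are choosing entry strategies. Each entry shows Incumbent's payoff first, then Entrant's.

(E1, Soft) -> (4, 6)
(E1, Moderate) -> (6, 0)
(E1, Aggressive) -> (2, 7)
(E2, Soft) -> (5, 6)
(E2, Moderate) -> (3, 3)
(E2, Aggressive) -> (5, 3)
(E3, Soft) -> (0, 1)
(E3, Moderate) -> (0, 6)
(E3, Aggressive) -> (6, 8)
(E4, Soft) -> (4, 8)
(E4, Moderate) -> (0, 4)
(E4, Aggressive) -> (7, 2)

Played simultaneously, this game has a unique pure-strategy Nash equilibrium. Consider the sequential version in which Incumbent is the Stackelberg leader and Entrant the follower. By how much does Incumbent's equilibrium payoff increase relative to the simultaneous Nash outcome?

1

Solve by backward induction (Incumbent leads).
- E1: Entrant compares 6, 0, 7 and picks Aggressive; Incumbent would get 2.
- E2: Entrant compares 6, 3, 3 and picks Soft; Incumbent would get 5.
- E3: Entrant compares 1, 6, 8 and picks Aggressive; Incumbent would get 6.
- E4: Entrant compares 8, 4, 2 and picks Soft; Incumbent would get 4.
Among 2, 5, 6, 4, the best is 6 at E3. Subgame-perfect outcome: (E3, Aggressive) with payoffs (6, 8).
For the simultaneous game, intersect best replies.
Incumbent's best replies: Soft→E2; Moderate→E1; Aggressive→E4.
Entrant's best replies: E1→Aggressive; E2→Soft; E3→Aggressive; E4→Soft.
Only (E2, Soft) has each player best-responding; Nash payoffs (5, 6).
Incumbent's commitment gain: 6 − 5 = 1.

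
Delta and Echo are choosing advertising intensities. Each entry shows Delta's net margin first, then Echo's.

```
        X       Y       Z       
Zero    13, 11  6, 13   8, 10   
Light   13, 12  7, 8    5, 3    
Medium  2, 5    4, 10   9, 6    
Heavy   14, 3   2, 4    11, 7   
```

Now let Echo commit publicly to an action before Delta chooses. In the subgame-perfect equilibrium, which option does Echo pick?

Backward induction with Echo moving first.
- X: BR = Heavy, leader payoff 3.
- Y: BR = Light, leader payoff 8.
- Z: BR = Heavy, leader payoff 7.
Echo's induced payoffs are 3, 8, 7, so Echo commits to Y. Subgame-perfect outcome: (Light, Y) with payoffs (7, 8).

Y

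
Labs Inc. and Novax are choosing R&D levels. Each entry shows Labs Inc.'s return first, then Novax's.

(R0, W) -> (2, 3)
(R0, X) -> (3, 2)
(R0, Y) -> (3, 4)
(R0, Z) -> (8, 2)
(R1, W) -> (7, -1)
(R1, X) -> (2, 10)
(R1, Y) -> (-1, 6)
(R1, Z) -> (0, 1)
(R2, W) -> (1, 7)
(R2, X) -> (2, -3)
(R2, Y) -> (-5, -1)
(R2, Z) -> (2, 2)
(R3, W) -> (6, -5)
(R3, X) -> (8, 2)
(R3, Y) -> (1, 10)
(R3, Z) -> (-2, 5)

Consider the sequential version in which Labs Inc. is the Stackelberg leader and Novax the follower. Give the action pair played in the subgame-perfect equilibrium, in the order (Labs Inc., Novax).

Backward induction with Labs Inc. moving first.
- R0: BR = Y, leader payoff 3.
- R1: BR = X, leader payoff 2.
- R2: BR = W, leader payoff 1.
- R3: BR = Y, leader payoff 1.
Maximizing over 3, 2, 1, 1, Labs Inc. chooses R0. Subgame-perfect outcome: (R0, Y) with payoffs (3, 4).

(R0, Y)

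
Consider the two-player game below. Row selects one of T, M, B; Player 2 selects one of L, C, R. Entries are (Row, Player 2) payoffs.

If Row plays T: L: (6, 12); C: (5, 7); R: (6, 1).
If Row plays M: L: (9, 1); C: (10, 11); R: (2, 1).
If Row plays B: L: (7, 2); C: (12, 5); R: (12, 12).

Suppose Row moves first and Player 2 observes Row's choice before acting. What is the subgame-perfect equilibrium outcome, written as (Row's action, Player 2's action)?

(B, R)

Solve by backward induction (Row leads).
- T → Player 2 plays L (best of 12, 7, 1); Row gets 6.
- M → Player 2 plays C (best of 1, 11, 1); Row gets 10.
- B → Player 2 plays R (best of 2, 5, 12); Row gets 12.
Maximizing over 6, 10, 12, Row chooses B. Subgame-perfect outcome: (B, R) with payoffs (12, 12).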